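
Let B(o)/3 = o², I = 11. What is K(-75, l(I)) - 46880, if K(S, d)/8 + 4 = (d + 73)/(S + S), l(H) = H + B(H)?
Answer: -1173396/25 ≈ -46936.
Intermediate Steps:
B(o) = 3*o²
l(H) = H + 3*H²
K(S, d) = -32 + 4*(73 + d)/S (K(S, d) = -32 + 8*((d + 73)/(S + S)) = -32 + 8*((73 + d)/((2*S))) = -32 + 8*((73 + d)*(1/(2*S))) = -32 + 8*((73 + d)/(2*S)) = -32 + 4*(73 + d)/S)
K(-75, l(I)) - 46880 = 4*(73 + 11*(1 + 3*11) - 8*(-75))/(-75) - 46880 = 4*(-1/75)*(73 + 11*(1 + 33) + 600) - 46880 = 4*(-1/75)*(73 + 11*34 + 600) - 46880 = 4*(-1/75)*(73 + 374 + 600) - 46880 = 4*(-1/75)*1047 - 46880 = -1396/25 - 46880 = -1173396/25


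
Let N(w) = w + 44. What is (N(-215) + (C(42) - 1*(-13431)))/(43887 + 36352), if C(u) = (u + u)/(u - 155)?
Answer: 1498296/9067007 ≈ 0.16525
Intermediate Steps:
C(u) = 2*u/(-155 + u) (C(u) = (2*u)/(-155 + u) = 2*u/(-155 + u))
N(w) = 44 + w
(N(-215) + (C(42) - 1*(-13431)))/(43887 + 36352) = ((44 - 215) + (2*42/(-155 + 42) - 1*(-13431)))/(43887 + 36352) = (-171 + (2*42/(-113) + 13431))/80239 = (-171 + (2*42*(-1/113) + 13431))*(1/80239) = (-171 + (-84/113 + 13431))*(1/80239) = (-171 + 1517619/113)*(1/80239) = (1498296/113)*(1/80239) = 1498296/9067007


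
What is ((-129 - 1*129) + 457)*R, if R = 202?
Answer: 40198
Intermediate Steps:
((-129 - 1*129) + 457)*R = ((-129 - 1*129) + 457)*202 = ((-129 - 129) + 457)*202 = (-258 + 457)*202 = 199*202 = 40198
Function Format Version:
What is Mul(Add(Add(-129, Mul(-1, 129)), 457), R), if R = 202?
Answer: 40198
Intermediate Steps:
Mul(Add(Add(-129, Mul(-1, 129)), 457), R) = Mul(Add(Add(-129, Mul(-1, 129)), 457), 202) = Mul(Add(Add(-129, -129), 457), 202) = Mul(Add(-258, 457), 202) = Mul(199, 202) = 40198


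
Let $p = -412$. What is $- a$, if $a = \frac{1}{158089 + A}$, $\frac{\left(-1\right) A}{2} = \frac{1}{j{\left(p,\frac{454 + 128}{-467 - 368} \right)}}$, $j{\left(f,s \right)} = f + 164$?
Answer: $- \frac{124}{19603037} \approx -6.3256 \cdot 10^{-6}$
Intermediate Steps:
$j{\left(f,s \right)} = 164 + f$
$A = \frac{1}{124}$ ($A = - \frac{2}{164 - 412} = - \frac{2}{-248} = \left(-2\right) \left(- \frac{1}{248}\right) = \frac{1}{124} \approx 0.0080645$)
$a = \frac{124}{19603037}$ ($a = \frac{1}{158089 + \frac{1}{124}} = \frac{1}{\frac{19603037}{124}} = \frac{124}{19603037} \approx 6.3256 \cdot 10^{-6}$)
$- a = \left(-1\right) \frac{124}{19603037} = - \frac{124}{19603037}$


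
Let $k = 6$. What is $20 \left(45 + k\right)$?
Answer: $1020$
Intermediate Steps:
$20 \left(45 + k\right) = 20 \left(45 + 6\right) = 20 \cdot 51 = 1020$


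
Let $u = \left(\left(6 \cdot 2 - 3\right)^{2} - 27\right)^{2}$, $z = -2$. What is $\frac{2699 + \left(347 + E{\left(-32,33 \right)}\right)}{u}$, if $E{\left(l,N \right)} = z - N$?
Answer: $\frac{3011}{2916} \approx 1.0326$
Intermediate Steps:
$E{\left(l,N \right)} = -2 - N$
$u = 2916$ ($u = \left(\left(12 - 3\right)^{2} - 27\right)^{2} = \left(9^{2} - 27\right)^{2} = \left(81 - 27\right)^{2} = 54^{2} = 2916$)
$\frac{2699 + \left(347 + E{\left(-32,33 \right)}\right)}{u} = \frac{2699 + \left(347 - 35\right)}{2916} = \left(2699 + \left(347 - 35\right)\right) \frac{1}{2916} = \left(2699 + 312\right) \frac{1}{2916} = 3011 \cdot \frac{1}{2916} = \frac{3011}{2916}$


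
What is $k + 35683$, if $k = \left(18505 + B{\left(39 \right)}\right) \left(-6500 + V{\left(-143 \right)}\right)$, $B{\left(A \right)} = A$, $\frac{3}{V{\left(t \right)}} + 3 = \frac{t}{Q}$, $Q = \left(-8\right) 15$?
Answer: $- \frac{26155244629}{217} \approx -1.2053 \cdot 10^{8}$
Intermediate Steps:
$Q = -120$
$V{\left(t \right)} = \frac{3}{-3 - \frac{t}{120}}$ ($V{\left(t \right)} = \frac{3}{-3 + \frac{t}{-120}} = \frac{3}{-3 + t \left(- \frac{1}{120}\right)} = \frac{3}{-3 - \frac{t}{120}}$)
$k = - \frac{26162987840}{217}$ ($k = \left(18505 + 39\right) \left(-6500 - \frac{360}{360 - 143}\right) = 18544 \left(-6500 - \frac{360}{217}\right) = 18544 \left(- \frac{1410860}{217}\right) = - \frac{26162987840}{217} \approx -1.2057 \cdot 10^{8}$)
$k + 35683 = - \frac{26162987840}{217} + 35683 = - \frac{26155244629}{217}$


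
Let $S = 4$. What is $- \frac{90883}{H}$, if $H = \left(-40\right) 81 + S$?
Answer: $\frac{90883}{3236} \approx 28.085$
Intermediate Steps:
$H = -3236$ ($H = \left(-40\right) 81 + 4 = -3240 + 4 = -3236$)
$- \frac{90883}{H} = - \frac{90883}{-3236} = \left(-90883\right) \left(- \frac{1}{3236}\right) = \frac{90883}{3236}$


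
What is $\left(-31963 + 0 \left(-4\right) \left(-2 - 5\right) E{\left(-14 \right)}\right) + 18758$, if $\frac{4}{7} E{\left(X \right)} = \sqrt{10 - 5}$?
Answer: $-13205$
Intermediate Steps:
$E{\left(X \right)} = \frac{7 \sqrt{5}}{4}$ ($E{\left(X \right)} = \frac{7 \sqrt{10 - 5}}{4} = \frac{7 \sqrt{5}}{4}$)
$\left(-31963 + 0 \left(-4\right) \left(-2 - 5\right) E{\left(-14 \right)}\right) + 18758 = \left(-31963 + 0 \left(-4\right) \left(-2 - 5\right) \frac{7 \sqrt{5}}{4}\right) + 18758 = \left(-31963 + 0 \left(-7\right) \frac{7 \sqrt{5}}{4}\right) + 18758 = \left(-31963 + 0 \frac{7 \sqrt{5}}{4}\right) + 18758 = \left(-31963 + 0\right) + 18758 = -31963 + 18758 = -13205$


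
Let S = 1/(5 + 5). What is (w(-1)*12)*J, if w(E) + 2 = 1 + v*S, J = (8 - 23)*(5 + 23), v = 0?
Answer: 5040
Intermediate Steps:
J = -420 (J = -15*28 = -420)
S = 1/10 ≈ 0.10000
w(E) = -1 (w(E) = -2 + (1 + 0*(1/10)) = -2 + (1 + 0) = -2 + 1 = -1)
(w(-1)*12)*J = -1*12*(-420) = -12*(-420) = 5040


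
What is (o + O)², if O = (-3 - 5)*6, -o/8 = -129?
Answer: 968256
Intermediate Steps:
o = 1032 (o = -8*(-129) = 1032)
O = -48 (O = -8*6 = -48)
(o + O)² = (1032 - 48)² = 984² = 968256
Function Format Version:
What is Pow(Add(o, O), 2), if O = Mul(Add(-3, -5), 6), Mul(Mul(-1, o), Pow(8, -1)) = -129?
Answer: 968256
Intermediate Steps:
o = 1032 (o = Mul(-8, -129) = 1032)
O = -48 (O = Mul(-8, 6) = -48)
Pow(Add(o, O), 2) = Pow(Add(1032, -48), 2) = Pow(984, 2) = 968256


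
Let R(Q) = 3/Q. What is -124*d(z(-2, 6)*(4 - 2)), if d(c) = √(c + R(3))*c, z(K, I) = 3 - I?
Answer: 744*I*√5 ≈ 1663.6*I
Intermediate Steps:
d(c) = c*√(1 + c) (d(c) = √(c + 3/3)*c = √(c + 3*(⅓))*c = √(c + 1)*c = √(1 + c)*c = c*√(1 + c))
-124*d(z(-2, 6)*(4 - 2)) = -124*(3 - 1*6)*(4 - 2)*√(1 + (3 - 1*6)*(4 - 2)) = -124*(3 - 6)*2*√(1 + (3 - 6)*2) = -124*(-3*2)*√(1 - 3*2) = -(-744)*√(1 - 6) = -(-744)*√(-5) = -(-744)*I*√5 = 744*I*√5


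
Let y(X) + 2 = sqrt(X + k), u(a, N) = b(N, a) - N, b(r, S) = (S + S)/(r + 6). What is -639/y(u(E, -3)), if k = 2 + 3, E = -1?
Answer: -1917/5 - 639*sqrt(66)/10 ≈ -902.53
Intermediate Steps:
b(r, S) = 2*S/(6 + r) (b(r, S) = (2*S)/(6 + r) = 2*S/(6 + r))
u(a, N) = -N + 2*a/(6 + N) (u(a, N) = 2*a/(6 + N) - N = -N + 2*a/(6 + N))
k = 5
y(X) = -2 + sqrt(5 + X) (y(X) = -2 + sqrt(X + 5) = -2 + sqrt(5 + X))
-639/y(u(E, -3)) = -639/(-2 + sqrt(5 + (2*(-1) - 1*(-3)*(6 - 3))/(6 - 3))) = -639/(-2 + sqrt(5 + (-2 - 1*(-3)*3)/3)) = -639/(-2 + sqrt(5 + (-2 + 9)/3)) = -639/(-2 + sqrt(5 + (1/3)*7)) = -639/(-2 + sqrt(5 + 7/3)) = -639/(-2 + sqrt(22/3)) = -639/(-2 + sqrt(66)/3)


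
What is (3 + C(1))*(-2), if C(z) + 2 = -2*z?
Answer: 2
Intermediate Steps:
C(z) = -2 - 2*z
(3 + C(1))*(-2) = (3 + (-2 - 2*1))*(-2) = (3 + (-2 - 2))*(-2) = (3 - 4)*(-2) = -1*(-2) = 2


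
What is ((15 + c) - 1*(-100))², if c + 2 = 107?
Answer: 48400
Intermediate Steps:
c = 105 (c = -2 + 107 = 105)
((15 + c) - 1*(-100))² = ((15 + 105) - 1*(-100))² = (120 + 100)² = 220² = 48400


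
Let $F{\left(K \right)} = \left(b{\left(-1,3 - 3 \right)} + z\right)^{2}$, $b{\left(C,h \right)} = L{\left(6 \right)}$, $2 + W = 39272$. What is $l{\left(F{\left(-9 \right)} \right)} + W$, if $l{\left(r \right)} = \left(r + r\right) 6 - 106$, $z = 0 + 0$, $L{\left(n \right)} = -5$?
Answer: $39464$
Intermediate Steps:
$W = 39270$ ($W = -2 + 39272 = 39270$)
$b{\left(C,h \right)} = -5$
$z = 0$
$F{\left(K \right)} = 25$ ($F{\left(K \right)} = \left(-5 + 0\right)^{2} = \left(-5\right)^{2} = 25$)
$l{\left(r \right)} = -106 + 12 r$ ($l{\left(r \right)} = 2 r 6 - 106 = 12 r - 106 = -106 + 12 r$)
$l{\left(F{\left(-9 \right)} \right)} + W = \left(-106 + 12 \cdot 25\right) + 39270 = \left(-106 + 300\right) + 39270 = 194 + 39270 = 39464$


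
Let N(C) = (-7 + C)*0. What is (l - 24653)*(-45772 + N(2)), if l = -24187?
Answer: 2235504480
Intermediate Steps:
N(C) = 0
(l - 24653)*(-45772 + N(2)) = (-24187 - 24653)*(-45772 + 0) = -48840*(-45772) = 2235504480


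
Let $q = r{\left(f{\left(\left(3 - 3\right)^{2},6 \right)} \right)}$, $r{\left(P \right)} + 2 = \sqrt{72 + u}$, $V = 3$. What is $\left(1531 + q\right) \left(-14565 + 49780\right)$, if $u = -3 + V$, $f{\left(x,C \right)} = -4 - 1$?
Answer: $53843735 + 211290 \sqrt{2} \approx 5.4143 \cdot 10^{7}$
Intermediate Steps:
$f{\left(x,C \right)} = -5$
$u = 0$ ($u = -3 + 3 = 0$)
$r{\left(P \right)} = -2 + 6 \sqrt{2}$ ($r{\left(P \right)} = -2 + \sqrt{72 + 0} = -2 + \sqrt{72} = -2 + 6 \sqrt{2}$)
$q = -2 + 6 \sqrt{2} \approx 6.4853$
$\left(1531 + q\right) \left(-14565 + 49780\right) = \left(1531 - \left(2 - 6 \sqrt{2}\right)\right) \left(-14565 + 49780\right) = \left(1529 + 6 \sqrt{2}\right) 35215 = 53843735 + 211290 \sqrt{2}$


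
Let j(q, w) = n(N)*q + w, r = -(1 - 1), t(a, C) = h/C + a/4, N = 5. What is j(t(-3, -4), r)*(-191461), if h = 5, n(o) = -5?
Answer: -1914610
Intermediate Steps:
t(a, C) = 5/C + a/4
r = 0 (r = -1*0 = 0)
j(q, w) = w - 5*q (j(q, w) = -5*q + w = w - 5*q)
j(t(-3, -4), r)*(-191461) = (0 - 5*(5/(-4) + (1/4)*(-3)))*(-191461) = (0 - 5*(5*(-1/4) - 3/4))*(-191461) = (0 - 5*(-5/4 - 3/4))*(-191461) = (0 - 5*(-2))*(-191461) = (0 + 10)*(-191461) = 10*(-191461) = -1914610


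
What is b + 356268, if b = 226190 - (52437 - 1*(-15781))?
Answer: 514240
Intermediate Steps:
b = 157972 (b = 226190 - (52437 + 15781) = 226190 - 1*68218 = 226190 - 68218 = 157972)
b + 356268 = 157972 + 356268 = 514240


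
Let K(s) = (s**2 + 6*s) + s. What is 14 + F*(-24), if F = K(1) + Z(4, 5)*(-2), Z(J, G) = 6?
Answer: 110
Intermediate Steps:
K(s) = s**2 + 7*s
F = -4 (F = 1*(7 + 1) + 6*(-2) = 1*8 - 12 = 8 - 12 = -4)
14 + F*(-24) = 14 - 4*(-24) = 14 + 96 = 110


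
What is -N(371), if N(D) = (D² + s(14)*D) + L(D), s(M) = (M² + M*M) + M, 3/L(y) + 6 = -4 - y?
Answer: -36609908/127 ≈ -2.8827e+5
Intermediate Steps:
L(y) = 3/(-10 - y) (L(y) = 3/(-6 + (-4 - y)) = 3/(-10 - y))
s(M) = M + 2*M² (s(M) = (M² + M²) + M = 2*M² + M = M + 2*M²)
N(D) = D² - 3/(10 + D) + 406*D (N(D) = (D² + (14*(1 + 2*14))*D) - 3/(10 + D) = (D² + (14*(1 + 28))*D) - 3/(10 + D) = (D² + (14*29)*D) - 3/(10 + D) = (D² + 406*D) - 3/(10 + D) = D² - 3/(10 + D) + 406*D)
-N(371) = -(-3 + 371*(10 + 371)*(406 + 371))/(10 + 371) = -(-3 + 371*381*777)/381 = -(-3 + 109829727)/381 = -109829724/381 = -1*36609908/127 = -36609908/127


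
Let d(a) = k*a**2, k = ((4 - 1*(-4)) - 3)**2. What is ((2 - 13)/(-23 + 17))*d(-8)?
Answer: 8800/3 ≈ 2933.3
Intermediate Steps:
k = 25 (k = ((4 + 4) - 3)**2 = (8 - 3)**2 = 5**2 = 25)
d(a) = 25*a**2
((2 - 13)/(-23 + 17))*d(-8) = ((2 - 13)/(-23 + 17))*(25*(-8)**2) = (-11/(-6))*(25*64) = -11*(-1/6)*1600 = (11/6)*1600 = 8800/3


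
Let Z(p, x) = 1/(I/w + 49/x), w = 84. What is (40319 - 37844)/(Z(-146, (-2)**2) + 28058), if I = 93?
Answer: 92565/1049372 ≈ 0.088210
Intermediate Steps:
Z(p, x) = 1/(31/28 + 49/x) (Z(p, x) = 1/(93/84 + 49/x) = 1/(93*(1/84) + 49/x) = 1/(31/28 + 49/x))
(40319 - 37844)/(Z(-146, (-2)**2) + 28058) = (40319 - 37844)/(28*(-2)**2/(1372 + 31*(-2)**2) + 28058) = 2475/(28*4/(1372 + 31*4) + 28058) = 2475/(28*4/(1372 + 124) + 28058) = 2475/(28*4/1496 + 28058) = 2475/(28*4*(1/1496) + 28058) = 2475/(14/187 + 28058) = 2475/(5246860/187) = 2475*(187/5246860) = 92565/1049372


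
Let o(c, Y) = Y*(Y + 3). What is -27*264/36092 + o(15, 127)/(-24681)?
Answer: -192951272/222696663 ≈ -0.86643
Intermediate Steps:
o(c, Y) = Y*(3 + Y)
-27*264/36092 + o(15, 127)/(-24681) = -27*264/36092 + (127*(3 + 127))/(-24681) = -7128*1/36092 + (127*130)*(-1/24681) = -1782/9023 + 16510*(-1/24681) = -1782/9023 - 16510/24681 = -192951272/222696663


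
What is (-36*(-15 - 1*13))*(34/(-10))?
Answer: -17136/5 ≈ -3427.2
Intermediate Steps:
(-36*(-15 - 1*13))*(34/(-10)) = (-36*(-15 - 13))*(34*(-⅒)) = -36*(-28)*(-17/5) = 1008*(-17/5) = -17136/5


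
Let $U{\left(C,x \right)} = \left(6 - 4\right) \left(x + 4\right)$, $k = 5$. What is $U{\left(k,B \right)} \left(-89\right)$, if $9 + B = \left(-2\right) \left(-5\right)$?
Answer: $-890$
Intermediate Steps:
$B = 1$ ($B = -9 - -10 = -9 + 10 = 1$)
$U{\left(C,x \right)} = 8 + 2 x$ ($U{\left(C,x \right)} = 2 \left(4 + x\right) = 8 + 2 x$)
$U{\left(k,B \right)} \left(-89\right) = \left(8 + 2 \cdot 1\right) \left(-89\right) = \left(8 + 2\right) \left(-89\right) = 10 \left(-89\right) = -890$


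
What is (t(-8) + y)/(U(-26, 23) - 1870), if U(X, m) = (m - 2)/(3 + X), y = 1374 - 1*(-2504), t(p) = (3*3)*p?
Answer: -87538/43031 ≈ -2.0343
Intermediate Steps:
t(p) = 9*p
y = 3878 (y = 1374 + 2504 = 3878)
U(X, m) = (-2 + m)/(3 + X)
(t(-8) + y)/(U(-26, 23) - 1870) = (9*(-8) + 3878)/((-2 + 23)/(3 - 26) - 1870) = (-72 + 3878)/(21/(-23) - 1870) = 3806/(-1/23*21 - 1870) = 3806/(-21/23 - 1870) = 3806/(-43031/23) = 3806*(-23/43031) = -87538/43031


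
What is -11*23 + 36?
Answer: -217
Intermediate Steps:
-11*23 + 36 = -253 + 36 = -217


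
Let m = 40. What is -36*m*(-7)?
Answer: 10080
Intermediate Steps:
-36*m*(-7) = -36*40*(-7) = -1440*(-7) = 10080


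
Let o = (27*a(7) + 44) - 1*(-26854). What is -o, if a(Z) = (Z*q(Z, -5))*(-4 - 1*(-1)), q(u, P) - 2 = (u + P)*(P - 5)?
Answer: -37104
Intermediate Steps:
q(u, P) = 2 + (-5 + P)*(P + u) (q(u, P) = 2 + (u + P)*(P - 5) = 2 + (P + u)*(-5 + P) = 2 + (-5 + P)*(P + u))
a(Z) = -3*Z*(52 - 10*Z) (a(Z) = (Z*(2 + (-5)**2 - 5*(-5) - 5*Z - 5*Z))*(-4 - 1*(-1)) = (Z*(2 + 25 + 25 - 5*Z - 5*Z))*(-4 + 1) = (Z*(52 - 10*Z))*(-3) = -3*Z*(52 - 10*Z))
o = 37104 (o = (27*(6*7*(-26 + 5*7)) + 44) - 1*(-26854) = (27*(6*7*(-26 + 35)) + 44) + 26854 = (27*(6*7*9) + 44) + 26854 = (27*378 + 44) + 26854 = (10206 + 44) + 26854 = 10250 + 26854 = 37104)
-o = -1*37104 = -37104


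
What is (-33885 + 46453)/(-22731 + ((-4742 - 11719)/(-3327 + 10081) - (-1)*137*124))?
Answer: -84884272/38804683 ≈ -2.1875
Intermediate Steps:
(-33885 + 46453)/(-22731 + ((-4742 - 11719)/(-3327 + 10081) - (-1)*137*124)) = 12568/(-22731 + (-16461/6754 - (-1)*16988)) = 12568/(-22731 + (-16461*1/6754 - 1*(-16988))) = 12568/(-22731 + (-16461/6754 + 16988)) = 12568/(-22731 + 114720491/6754) = 12568/(-38804683/6754) = 12568*(-6754/38804683) = -84884272/38804683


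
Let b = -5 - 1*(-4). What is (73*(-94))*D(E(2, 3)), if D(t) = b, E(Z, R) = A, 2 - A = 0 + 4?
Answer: 6862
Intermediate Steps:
b = -1 (b = -5 + 4 = -1)
A = -2 (A = 2 - (0 + 4) = 2 - 1*4 = 2 - 4 = -2)
E(Z, R) = -2
D(t) = -1
(73*(-94))*D(E(2, 3)) = (73*(-94))*(-1) = -6862*(-1) = 6862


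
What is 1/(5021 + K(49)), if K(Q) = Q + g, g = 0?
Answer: 1/5070 ≈ 0.00019724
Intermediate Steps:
K(Q) = Q (K(Q) = Q + 0 = Q)
1/(5021 + K(49)) = 1/(5021 + 49) = 1/5070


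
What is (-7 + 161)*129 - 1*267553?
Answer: -247687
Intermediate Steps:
(-7 + 161)*129 - 1*267553 = 154*129 - 267553 = 19866 - 267553 = -247687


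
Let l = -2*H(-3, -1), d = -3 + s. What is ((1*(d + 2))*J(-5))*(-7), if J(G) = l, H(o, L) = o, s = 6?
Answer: -210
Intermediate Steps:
d = 3 (d = -3 + 6 = 3)
l = 6 (l = -2*(-3) = 6)
J(G) = 6
((1*(d + 2))*J(-5))*(-7) = ((1*(3 + 2))*6)*(-7) = ((1*5)*6)*(-7) = (5*6)*(-7) = 30*(-7) = -210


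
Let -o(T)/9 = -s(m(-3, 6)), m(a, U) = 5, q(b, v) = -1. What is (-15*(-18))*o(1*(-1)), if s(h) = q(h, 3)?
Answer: -2430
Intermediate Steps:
s(h) = -1
o(T) = -9 (o(T) = -(-9)*(-1) = -9*1 = -9)
(-15*(-18))*o(1*(-1)) = -15*(-18)*(-9) = 270*(-9) = -2430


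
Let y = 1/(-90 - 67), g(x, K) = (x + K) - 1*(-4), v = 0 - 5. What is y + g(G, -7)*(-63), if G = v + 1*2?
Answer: 59345/157 ≈ 377.99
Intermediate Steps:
v = -5
G = -3 (G = -5 + 1*2 = -5 + 2 = -3)
g(x, K) = 4 + K + x (g(x, K) = (K + x) + 4 = 4 + K + x)
y = -1/157 (y = 1/(-157) = -1/157 ≈ -0.0063694)
y + g(G, -7)*(-63) = -1/157 + (4 - 7 - 3)*(-63) = -1/157 - 6*(-63) = -1/157 + 378 = 59345/157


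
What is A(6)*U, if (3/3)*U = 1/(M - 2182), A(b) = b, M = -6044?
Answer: -1/1371 ≈ -0.00072939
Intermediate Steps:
U = -1/8226 (U = 1/(-6044 - 2182) = 1/(-8226) = -1/8226 ≈ -0.00012157)
A(6)*U = 6*(-1/8226) = -1/1371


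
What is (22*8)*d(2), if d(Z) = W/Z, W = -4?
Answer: -352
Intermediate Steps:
d(Z) = -4/Z
(22*8)*d(2) = (22*8)*(-4/2) = 176*(-4*½) = 176*(-2) = -352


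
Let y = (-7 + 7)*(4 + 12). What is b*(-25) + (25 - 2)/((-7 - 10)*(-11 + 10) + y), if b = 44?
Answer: -18677/17 ≈ -1098.6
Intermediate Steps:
y = 0 (y = 0*16 = 0)
b*(-25) + (25 - 2)/((-7 - 10)*(-11 + 10) + y) = 44*(-25) + (25 - 2)/((-7 - 10)*(-11 + 10) + 0) = -1100 + 23/(-17*(-1) + 0) = -1100 + 23/(17 + 0) = -1100 + 23/17 = -18677/17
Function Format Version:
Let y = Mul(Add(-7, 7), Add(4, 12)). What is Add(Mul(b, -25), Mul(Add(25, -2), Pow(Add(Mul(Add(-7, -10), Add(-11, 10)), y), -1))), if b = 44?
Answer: Rational(-18677, 17) ≈ -1098.6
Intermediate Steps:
y = 0 (y = Mul(0, 16) = 0)
Add(Mul(b, -25), Mul(Add(25, -2), Pow(Add(Mul(Add(-7, -10), Add(-11, 10)), y), -1))) = Add(Mul(44, -25), Mul(Add(25, -2), Pow(Add(Mul(Add(-7, -10), Add(-11, 10)), 0), -1))) = Add(-1100, Mul(23, Pow(Add(Mul(-17, -1), 0), -1))) = Add(-1100, Mul(23, Pow(Add(17, 0), -1))) = Add(-1100, Mul(23, Pow(17, -1))) = Add(-1100, Mul(23, Rational(1, 17))) = Add(-1100, Rational(23, 17)) = Rational(-18677, 17)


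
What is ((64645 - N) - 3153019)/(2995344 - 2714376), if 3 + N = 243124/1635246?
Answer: -2525123283695/229725899064 ≈ -10.992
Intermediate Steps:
N = -2331307/817623 (N = -3 + 243124/1635246 = -3 + 243124*(1/1635246) = -3 + 121562/817623 = -2331307/817623 ≈ -2.8513)
((64645 - N) - 3153019)/(2995344 - 2714376) = ((64645 - 1*(-2331307/817623)) - 3153019)/(2995344 - 2714376) = ((64645 + 2331307/817623) - 3153019)/280968 = (52857570142/817623 - 3153019)*(1/280968) = -2525123283695/817623*1/280968 = -2525123283695/229725899064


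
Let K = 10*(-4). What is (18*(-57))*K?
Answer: 41040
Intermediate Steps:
K = -40
(18*(-57))*K = (18*(-57))*(-40) = -1026*(-40) = 41040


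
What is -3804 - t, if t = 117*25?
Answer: -6729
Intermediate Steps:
t = 2925
-3804 - t = -3804 - 1*2925 = -3804 - 2925 = -6729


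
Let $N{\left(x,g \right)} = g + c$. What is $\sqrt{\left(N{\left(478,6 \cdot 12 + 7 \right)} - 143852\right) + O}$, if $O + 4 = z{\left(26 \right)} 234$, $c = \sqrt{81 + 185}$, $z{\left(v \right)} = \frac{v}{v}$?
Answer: $\sqrt{-143543 + \sqrt{266}} \approx 378.85 i$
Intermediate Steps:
$z{\left(v \right)} = 1$
$c = \sqrt{266} \approx 16.31$
$N{\left(x,g \right)} = g + \sqrt{266}$
$O = 230$ ($O = -4 + 1 \cdot 234 = -4 + 234 = 230$)
$\sqrt{\left(N{\left(478,6 \cdot 12 + 7 \right)} - 143852\right) + O} = \sqrt{\left(\left(\left(6 \cdot 12 + 7\right) + \sqrt{266}\right) - 143852\right) + 230} = \sqrt{\left(\left(\left(72 + 7\right) + \sqrt{266}\right) - 143852\right) + 230} = \sqrt{\left(\left(79 + \sqrt{266}\right) - 143852\right) + 230} = \sqrt{\left(-143773 + \sqrt{266}\right) + 230} = \sqrt{-143543 + \sqrt{266}}$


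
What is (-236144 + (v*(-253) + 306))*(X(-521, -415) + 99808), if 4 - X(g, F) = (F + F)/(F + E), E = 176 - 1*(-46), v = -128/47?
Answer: -212893454597772/9071 ≈ -2.3470e+10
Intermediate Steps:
v = -128/47 (v = -128*1/47 = -128/47 ≈ -2.7234)
E = 222 (E = 176 + 46 = 222)
X(g, F) = 4 - 2*F/(222 + F) (X(g, F) = 4 - (F + F)/(F + 222) = 4 - 2*F/(222 + F))
(-236144 + (v*(-253) + 306))*(X(-521, -415) + 99808) = (-236144 + (-128/47*(-253) + 306))*(2*(444 - 415)/(222 - 415) + 99808) = (-236144 + (32384/47 + 306))*(2*29/(-193) + 99808) = (-236144 + 46766/47)*(2*(-1/193)*29 + 99808) = -11052002*(-58/193 + 99808)/47 = -11052002/47*19262886/193 = -212893454597772/9071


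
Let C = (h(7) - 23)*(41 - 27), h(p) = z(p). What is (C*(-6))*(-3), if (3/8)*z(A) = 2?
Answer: -4452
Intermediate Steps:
z(A) = 16/3 (z(A) = (8/3)*2 = 16/3)
h(p) = 16/3
C = -742/3 (C = (16/3 - 23)*(41 - 27) = -53/3*14 = -742/3 ≈ -247.33)
(C*(-6))*(-3) = -742/3*(-6)*(-3) = 1484*(-3) = -4452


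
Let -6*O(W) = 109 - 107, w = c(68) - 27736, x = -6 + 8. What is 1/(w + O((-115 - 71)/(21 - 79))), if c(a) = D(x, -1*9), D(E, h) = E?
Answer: -3/83203 ≈ -3.6056e-5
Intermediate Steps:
x = 2
c(a) = 2
w = -27734 (w = 2 - 27736 = -27734)
O(W) = -⅓ (O(W) = -(109 - 107)/6 = -⅙*2 = -⅓)
1/(w + O((-115 - 71)/(21 - 79))) = 1/(-27734 - ⅓) = 1/(-83203/3) = -3/83203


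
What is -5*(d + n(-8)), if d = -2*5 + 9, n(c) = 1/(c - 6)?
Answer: 75/14 ≈ 5.3571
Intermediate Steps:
n(c) = 1/(-6 + c)
d = -1 (d = -10 + 9 = -1)
-5*(d + n(-8)) = -5*(-1 + 1/(-6 - 8)) = -5*(-1 + 1/(-14)) = -5*(-1 - 1/14) = -5*(-15/14) = 75/14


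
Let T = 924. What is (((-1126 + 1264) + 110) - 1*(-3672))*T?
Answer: 3622080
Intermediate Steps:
(((-1126 + 1264) + 110) - 1*(-3672))*T = (((-1126 + 1264) + 110) - 1*(-3672))*924 = ((138 + 110) + 3672)*924 = (248 + 3672)*924 = 3920*924 = 3622080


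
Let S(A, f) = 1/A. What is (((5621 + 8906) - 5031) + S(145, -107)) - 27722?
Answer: -2642769/145 ≈ -18226.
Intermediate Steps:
(((5621 + 8906) - 5031) + S(145, -107)) - 27722 = (((5621 + 8906) - 5031) + 1/145) - 27722 = ((14527 - 5031) + 1/145) - 27722 = (9496 + 1/145) - 27722 = 1376921/145 - 27722 = -2642769/145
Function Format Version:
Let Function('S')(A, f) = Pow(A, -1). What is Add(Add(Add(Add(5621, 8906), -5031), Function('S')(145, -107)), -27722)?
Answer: Rational(-2642769, 145) ≈ -18226.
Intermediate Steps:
Add(Add(Add(Add(5621, 8906), -5031), Function('S')(145, -107)), -27722) = Add(Add(Add(Add(5621, 8906), -5031), Pow(145, -1)), -27722) = Add(Add(Add(14527, -5031), Rational(1, 145)), -27722) = Add(Add(9496, Rational(1, 145)), -27722) = Add(Rational(1376921, 145), -27722) = Rational(-2642769, 145)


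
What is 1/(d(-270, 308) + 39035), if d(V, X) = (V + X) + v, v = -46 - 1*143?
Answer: 1/38884 ≈ 2.5718e-5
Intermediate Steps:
v = -189 (v = -46 - 143 = -189)
d(V, X) = -189 + V + X (d(V, X) = (V + X) - 189 = -189 + V + X)
1/(d(-270, 308) + 39035) = 1/((-189 - 270 + 308) + 39035) = 1/(-151 + 39035) = 1/38884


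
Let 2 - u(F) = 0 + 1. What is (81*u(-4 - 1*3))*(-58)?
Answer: -4698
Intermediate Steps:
u(F) = 1 (u(F) = 2 - (0 + 1) = 2 - 1*1 = 2 - 1 = 1)
(81*u(-4 - 1*3))*(-58) = (81*1)*(-58) = 81*(-58) = -4698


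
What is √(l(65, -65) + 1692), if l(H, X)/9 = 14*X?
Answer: 57*I*√2 ≈ 80.61*I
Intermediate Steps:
l(H, X) = 126*X (l(H, X) = 9*(14*X) = 126*X)
√(l(65, -65) + 1692) = √(126*(-65) + 1692) = √(-8190 + 1692) = √(-6498) = 57*I*√2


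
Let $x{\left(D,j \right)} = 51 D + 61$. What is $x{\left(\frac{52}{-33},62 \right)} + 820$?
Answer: $\frac{8807}{11} \approx 800.64$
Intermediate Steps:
$x{\left(D,j \right)} = 61 + 51 D$
$x{\left(\frac{52}{-33},62 \right)} + 820 = \left(61 + 51 \frac{52}{-33}\right) + 820 = \left(61 + 51 \cdot 52 \left(- \frac{1}{33}\right)\right) + 820 = \left(61 + 51 \left(- \frac{52}{33}\right)\right) + 820 = \left(61 - \frac{884}{11}\right) + 820 = - \frac{213}{11} + 820 = \frac{8807}{11}$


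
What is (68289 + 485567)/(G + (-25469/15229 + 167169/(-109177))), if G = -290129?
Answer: -920872296741248/482390203708471 ≈ -1.9090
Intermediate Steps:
(68289 + 485567)/(G + (-25469/15229 + 167169/(-109177))) = (68289 + 485567)/(-290129 + (-25469/15229 + 167169/(-109177))) = 553856/(-290129 + (-25469*1/15229 + 167169*(-1/109177))) = 553856/(-290129 + (-25469/15229 - 167169/109177)) = 553856/(-290129 - 5326445714/1662656533) = 553856/(-482390203708471/1662656533) = 553856*(-1662656533/482390203708471) = -920872296741248/482390203708471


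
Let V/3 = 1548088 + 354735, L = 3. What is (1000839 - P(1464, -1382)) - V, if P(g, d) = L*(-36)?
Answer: -4707522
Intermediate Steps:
V = 5708469 (V = 3*(1548088 + 354735) = 3*1902823 = 5708469)
P(g, d) = -108 (P(g, d) = 3*(-36) = -108)
(1000839 - P(1464, -1382)) - V = (1000839 - 1*(-108)) - 1*5708469 = (1000839 + 108) - 5708469 = 1000947 - 5708469 = -4707522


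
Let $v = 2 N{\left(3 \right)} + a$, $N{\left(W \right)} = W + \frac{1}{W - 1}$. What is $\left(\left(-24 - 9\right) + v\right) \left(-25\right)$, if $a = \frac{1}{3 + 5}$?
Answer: $\frac{5175}{8} \approx 646.88$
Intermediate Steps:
$a = \frac{1}{8} \approx 0.125$
$N{\left(W \right)} = W + \frac{1}{-1 + W}$
$v = \frac{57}{8}$ ($v = 2 \frac{1 + 3^{2} - 3}{-1 + 3} + \frac{1}{8} = 2 \frac{1 + 9 - 3}{2} + \frac{1}{8} = 2 \cdot \frac{1}{2} \cdot 7 + \frac{1}{8} = 2 \cdot \frac{7}{2} + \frac{1}{8} = 7 + \frac{1}{8} = \frac{57}{8} \approx 7.125$)
$\left(\left(-24 - 9\right) + v\right) \left(-25\right) = \left(\left(-24 - 9\right) + \frac{57}{8}\right) \left(-25\right) = \left(-33 + \frac{57}{8}\right) \left(-25\right) = \left(- \frac{207}{8}\right) \left(-25\right) = \frac{5175}{8}$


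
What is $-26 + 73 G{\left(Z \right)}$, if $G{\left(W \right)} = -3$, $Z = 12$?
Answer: $-245$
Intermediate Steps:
$-26 + 73 G{\left(Z \right)} = -26 + 73 \left(-3\right) = -26 - 219 = -245$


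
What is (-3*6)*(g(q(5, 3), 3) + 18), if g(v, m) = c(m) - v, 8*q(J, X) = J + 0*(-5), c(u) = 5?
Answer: -1611/4 ≈ -402.75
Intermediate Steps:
q(J, X) = J/8 (q(J, X) = (J + 0*(-5))/8 = (J + 0)/8 = J/8)
g(v, m) = 5 - v
(-3*6)*(g(q(5, 3), 3) + 18) = (-3*6)*((5 - 5/8) + 18) = -18*((5 - 1*5/8) + 18) = -18*((5 - 5/8) + 18) = -18*(35/8 + 18) = -18*179/8 = -1611/4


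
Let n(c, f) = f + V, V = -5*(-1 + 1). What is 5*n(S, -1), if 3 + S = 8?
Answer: -5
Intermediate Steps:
V = 0 (V = -5*0 = 0)
S = 5 (S = -3 + 8 = 5)
n(c, f) = f (n(c, f) = f + 0 = f)
5*n(S, -1) = 5*(-1) = -5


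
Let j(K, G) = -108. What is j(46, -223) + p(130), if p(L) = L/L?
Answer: -107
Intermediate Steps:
p(L) = 1
j(46, -223) + p(130) = -108 + 1 = -107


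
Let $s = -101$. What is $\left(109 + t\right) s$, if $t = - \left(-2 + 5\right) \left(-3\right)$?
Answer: $-11918$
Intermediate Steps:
$t = 9$ ($t = - 3 \left(-3\right) = \left(-1\right) \left(-9\right) = 9$)
$\left(109 + t\right) s = \left(109 + 9\right) \left(-101\right) = 118 \left(-101\right) = -11918$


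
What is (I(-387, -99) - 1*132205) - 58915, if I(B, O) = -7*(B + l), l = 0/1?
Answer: -188411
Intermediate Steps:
l = 0 (l = 0*1 = 0)
I(B, O) = -7*B (I(B, O) = -7*(B + 0) = -7*B)
(I(-387, -99) - 1*132205) - 58915 = (-7*(-387) - 1*132205) - 58915 = (2709 - 132205) - 58915 = -129496 - 58915 = -188411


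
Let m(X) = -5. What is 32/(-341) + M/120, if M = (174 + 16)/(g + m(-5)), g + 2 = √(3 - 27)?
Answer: -73385/298716 - 19*I*√6/438 ≈ -0.24567 - 0.10626*I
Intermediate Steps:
g = -2 + 2*I*√6 (g = -2 + √(3 - 27) = -2 + √(-24) = -2 + 2*I*√6 ≈ -2.0 + 4.899*I)
M = 190/(-7 + 2*I*√6) (M = (174 + 16)/((-2 + 2*I*√6) - 5) = 190/(-7 + 2*I*√6) ≈ -18.219 - 12.751*I)
32/(-341) + M/120 = 32/(-341) + (-1330/73 - 380*I*√6/73)/120 = 32*(-1/341) + (-1330/73 - 380*I*√6/73)*(1/120) = -32/341 + (-133/876 - 19*I*√6/438) = -73385/298716 - 19*I*√6/438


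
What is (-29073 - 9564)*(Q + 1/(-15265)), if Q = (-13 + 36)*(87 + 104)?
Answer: -2590964146728/15265 ≈ -1.6973e+8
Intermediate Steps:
Q = 4393 (Q = 23*191 = 4393)
(-29073 - 9564)*(Q + 1/(-15265)) = (-29073 - 9564)*(4393 + 1/(-15265)) = -38637*(4393 - 1/15265) = -38637*67059144/15265 = -2590964146728/15265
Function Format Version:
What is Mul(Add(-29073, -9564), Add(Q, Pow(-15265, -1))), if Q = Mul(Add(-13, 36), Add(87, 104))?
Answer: Rational(-2590964146728, 15265) ≈ -1.6973e+8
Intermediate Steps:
Q = 4393 (Q = Mul(23, 191) = 4393)
Mul(Add(-29073, -9564), Add(Q, Pow(-15265, -1))) = Mul(Add(-29073, -9564), Add(4393, Pow(-15265, -1))) = Mul(-38637, Add(4393, Rational(-1, 15265))) = Mul(-38637, Rational(67059144, 15265)) = Rational(-2590964146728, 15265)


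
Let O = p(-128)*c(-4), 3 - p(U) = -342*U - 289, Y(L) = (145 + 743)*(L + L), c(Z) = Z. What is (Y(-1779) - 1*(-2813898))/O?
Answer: -172803/86968 ≈ -1.9870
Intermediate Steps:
Y(L) = 1776*L (Y(L) = 888*(2*L) = 1776*L)
p(U) = 292 + 342*U (p(U) = 3 - (-342*U - 289) = 3 - (-289 - 342*U) = 3 + (289 + 342*U) = 292 + 342*U)
O = 173936 (O = (292 + 342*(-128))*(-4) = (292 - 43776)*(-4) = -43484*(-4) = 173936)
(Y(-1779) - 1*(-2813898))/O = (1776*(-1779) - 1*(-2813898))/173936 = (-3159504 + 2813898)*(1/173936) = -345606*1/173936 = -172803/86968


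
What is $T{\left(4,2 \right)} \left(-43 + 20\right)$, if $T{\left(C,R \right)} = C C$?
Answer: $-368$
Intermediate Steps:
$T{\left(C,R \right)} = C^{2}$
$T{\left(4,2 \right)} \left(-43 + 20\right) = 4^{2} \left(-43 + 20\right) = 16 \left(-23\right) = -368$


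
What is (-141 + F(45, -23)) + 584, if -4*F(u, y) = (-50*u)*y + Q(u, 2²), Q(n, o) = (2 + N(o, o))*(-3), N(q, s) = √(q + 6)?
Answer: -12493 + 3*√10/4 ≈ -12491.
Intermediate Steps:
N(q, s) = √(6 + q)
Q(n, o) = -6 - 3*√(6 + o) (Q(n, o) = (2 + √(6 + o))*(-3) = -6 - 3*√(6 + o))
F(u, y) = 3/2 + 3*√10/4 + 25*u*y/2 (F(u, y) = -((-50*u)*y + (-6 - 3*√(6 + 2²)))/4 = -(-50*u*y + (-6 - 3*√(6 + 4)))/4 = -(-50*u*y + (-6 - 3*√10))/4 = -(-6 - 3*√10 - 50*u*y)/4 = 3/2 + 3*√10/4 + 25*u*y/2)
(-141 + F(45, -23)) + 584 = (-141 + (3/2 + 3*√10/4 + (25/2)*45*(-23))) + 584 = (-141 + (3/2 + 3*√10/4 - 25875/2)) + 584 = (-141 + (-12936 + 3*√10/4)) + 584 = (-13077 + 3*√10/4) + 584 = -12493 + 3*√10/4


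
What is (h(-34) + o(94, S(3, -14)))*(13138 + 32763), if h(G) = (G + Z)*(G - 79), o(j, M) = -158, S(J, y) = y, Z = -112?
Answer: 750022340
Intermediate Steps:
h(G) = (-112 + G)*(-79 + G) (h(G) = (G - 112)*(G - 79) = (-112 + G)*(-79 + G))
(h(-34) + o(94, S(3, -14)))*(13138 + 32763) = ((8848 + (-34)² - 191*(-34)) - 158)*(13138 + 32763) = ((8848 + 1156 + 6494) - 158)*45901 = (16498 - 158)*45901 = 16340*45901 = 750022340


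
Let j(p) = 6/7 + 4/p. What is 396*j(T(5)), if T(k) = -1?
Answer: -8712/7 ≈ -1244.6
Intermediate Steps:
j(p) = 6/7 + 4/p (j(p) = 6*(⅐) + 4/p = 6/7 + 4/p)
396*j(T(5)) = 396*(6/7 + 4/(-1)) = 396*(6/7 + 4*(-1)) = 396*(6/7 - 4) = 396*(-22/7) = -8712/7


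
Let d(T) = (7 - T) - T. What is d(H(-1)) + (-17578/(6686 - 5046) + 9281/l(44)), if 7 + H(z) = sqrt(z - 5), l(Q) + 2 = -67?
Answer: -7028681/56580 - 2*I*sqrt(6) ≈ -124.23 - 4.899*I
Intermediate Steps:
l(Q) = -69 (l(Q) = -2 - 67 = -69)
H(z) = -7 + sqrt(-5 + z) (H(z) = -7 + sqrt(z - 5) = -7 + sqrt(-5 + z))
d(T) = 7 - 2*T
d(H(-1)) + (-17578/(6686 - 5046) + 9281/l(44)) = (7 - 2*(-7 + sqrt(-5 - 1))) + (-17578/(6686 - 5046) + 9281/(-69)) = (7 - 2*(-7 + sqrt(-6))) + (-17578/1640 + 9281*(-1/69)) = (7 - 2*(-7 + I*sqrt(6))) + (-17578*1/1640 - 9281/69) = (7 + (14 - 2*I*sqrt(6))) + (-8789/820 - 9281/69) = (21 - 2*I*sqrt(6)) - 8216861/56580 = -7028681/56580 - 2*I*sqrt(6)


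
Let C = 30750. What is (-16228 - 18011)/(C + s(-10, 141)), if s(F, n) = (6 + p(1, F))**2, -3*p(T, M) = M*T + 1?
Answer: -11413/10277 ≈ -1.1105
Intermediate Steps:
p(T, M) = -1/3 - M*T/3 (p(T, M) = -(M*T + 1)/3 = -(1 + M*T)/3 = -1/3 - M*T/3)
s(F, n) = (17/3 - F/3)**2 (s(F, n) = (6 + (-1/3 - 1/3*F*1))**2 = (6 + (-1/3 - F/3))**2 = (17/3 - F/3)**2)
(-16228 - 18011)/(C + s(-10, 141)) = (-16228 - 18011)/(30750 + (-17 - 10)**2/9) = -34239/(30750 + (1/9)*(-27)**2) = -34239/(30750 + (1/9)*729) = -34239/(30750 + 81) = -34239/30831 = -34239*1/30831 = -11413/10277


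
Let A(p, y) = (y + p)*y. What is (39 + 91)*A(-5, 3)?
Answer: -780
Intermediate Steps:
A(p, y) = y*(p + y) (A(p, y) = (p + y)*y = y*(p + y))
(39 + 91)*A(-5, 3) = (39 + 91)*(3*(-5 + 3)) = 130*(3*(-2)) = 130*(-6) = -780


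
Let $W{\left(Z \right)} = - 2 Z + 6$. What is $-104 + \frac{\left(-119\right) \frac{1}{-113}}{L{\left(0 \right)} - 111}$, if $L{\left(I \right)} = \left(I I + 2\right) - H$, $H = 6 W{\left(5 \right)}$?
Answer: $- \frac{58767}{565} \approx -104.01$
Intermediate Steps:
$W{\left(Z \right)} = 6 - 2 Z$
$H = -24$ ($H = 6 \left(6 - 10\right) = 6 \left(-4\right) = -24$)
$L{\left(I \right)} = 26 + I^{2}$ ($L{\left(I \right)} = \left(I I + 2\right) - -24 = \left(I^{2} + 2\right) + 24 = \left(2 + I^{2}\right) + 24 = 26 + I^{2}$)
$-104 + \frac{\left(-119\right) \frac{1}{-113}}{L{\left(0 \right)} - 111} = -104 + \frac{\left(-119\right) \frac{1}{-113}}{\left(26 + 0^{2}\right) - 111} = -104 + \frac{\left(-119\right) \left(- \frac{1}{113}\right)}{\left(26 + 0\right) - 111} = -104 + \frac{119}{113 \left(26 - 111\right)} = -104 + \frac{119}{113 \left(-85\right)} = -104 + \frac{119}{113} \left(- \frac{1}{85}\right) = -104 - \frac{7}{565} = - \frac{58767}{565}$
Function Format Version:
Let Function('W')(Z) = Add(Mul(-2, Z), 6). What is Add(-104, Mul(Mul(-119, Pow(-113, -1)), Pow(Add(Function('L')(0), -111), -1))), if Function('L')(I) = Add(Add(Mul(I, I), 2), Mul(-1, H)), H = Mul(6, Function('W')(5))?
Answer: Rational(-58767, 565) ≈ -104.01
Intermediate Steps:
Function('W')(Z) = Add(6, Mul(-2, Z))
H = -24 (H = Mul(6, Add(6, Mul(-2, 5))) = Mul(6, Add(6, -10)) = Mul(6, -4) = -24)
Function('L')(I) = Add(26, Pow(I, 2)) (Function('L')(I) = Add(Add(Mul(I, I), 2), Mul(-1, -24)) = Add(Add(Pow(I, 2), 2), 24) = Add(Add(2, Pow(I, 2)), 24) = Add(26, Pow(I, 2)))
Add(-104, Mul(Mul(-119, Pow(-113, -1)), Pow(Add(Function('L')(0), -111), -1))) = Add(-104, Mul(Mul(-119, Pow(-113, -1)), Pow(Add(Add(26, Pow(0, 2)), -111), -1))) = Add(-104, Mul(Mul(-119, Rational(-1, 113)), Pow(Add(Add(26, 0), -111), -1))) = Add(-104, Mul(Rational(119, 113), Pow(Add(26, -111), -1))) = Add(-104, Mul(Rational(119, 113), Pow(-85, -1))) = Add(-104, Mul(Rational(119, 113), Rational(-1, 85))) = Add(-104, Rational(-7, 565)) = Rational(-58767, 565)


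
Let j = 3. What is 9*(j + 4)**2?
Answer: 441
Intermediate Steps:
9*(j + 4)**2 = 9*(3 + 4)**2 = 9*7**2 = 9*49 = 441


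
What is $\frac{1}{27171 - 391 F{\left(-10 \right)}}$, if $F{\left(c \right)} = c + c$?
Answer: $\frac{1}{34991} \approx 2.8579 \cdot 10^{-5}$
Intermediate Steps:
$F{\left(c \right)} = 2 c$
$\frac{1}{27171 - 391 F{\left(-10 \right)}} = \frac{1}{27171 - 391 \cdot 2 \left(-10\right)} = \frac{1}{27171 - -7820} = \frac{1}{27171 + 7820} = \frac{1}{34991}$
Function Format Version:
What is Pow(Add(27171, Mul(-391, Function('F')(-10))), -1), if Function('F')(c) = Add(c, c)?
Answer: Rational(1, 34991) ≈ 2.8579e-5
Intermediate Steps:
Function('F')(c) = Mul(2, c)
Pow(Add(27171, Mul(-391, Function('F')(-10))), -1) = Pow(Add(27171, Mul(-391, Mul(2, -10))), -1) = Pow(Add(27171, Mul(-391, -20)), -1) = Pow(Add(27171, 7820), -1) = Pow(34991, -1) = Rational(1, 34991)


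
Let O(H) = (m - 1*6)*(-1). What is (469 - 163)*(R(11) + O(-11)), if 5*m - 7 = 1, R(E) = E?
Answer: 23562/5 ≈ 4712.4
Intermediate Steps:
m = 8/5 (m = 7/5 + (⅕)*1 = 7/5 + ⅕ = 8/5 ≈ 1.6000)
O(H) = 22/5 (O(H) = (8/5 - 1*6)*(-1) = (8/5 - 6)*(-1) = -22/5*(-1) = 22/5)
(469 - 163)*(R(11) + O(-11)) = (469 - 163)*(11 + 22/5) = 306*(77/5) = 23562/5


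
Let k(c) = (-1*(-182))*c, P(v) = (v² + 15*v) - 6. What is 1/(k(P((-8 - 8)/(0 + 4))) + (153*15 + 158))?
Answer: -1/6647 ≈ -0.00015044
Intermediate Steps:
P(v) = -6 + v² + 15*v
k(c) = 182*c
1/(k(P((-8 - 8)/(0 + 4))) + (153*15 + 158)) = 1/(182*(-6 + ((-8 - 8)/(0 + 4))² + 15*((-8 - 8)/(0 + 4))) + (153*15 + 158)) = 1/(182*(-6 + (-16/4)² + 15*(-16/4)) + (2295 + 158)) = 1/(182*(-6 + (-16*¼)² + 15*(-16*¼)) + 2453) = 1/(182*(-6 + (-4)² + 15*(-4)) + 2453) = 1/(182*(-6 + 16 - 60) + 2453) = 1/(182*(-50) + 2453) = 1/(-9100 + 2453) = 1/(-6647) = -1/6647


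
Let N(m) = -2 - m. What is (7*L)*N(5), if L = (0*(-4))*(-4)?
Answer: 0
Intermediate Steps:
L = 0 (L = 0*(-4) = 0)
(7*L)*N(5) = (7*0)*(-2 - 1*5) = 0*(-2 - 5) = 0*(-7) = 0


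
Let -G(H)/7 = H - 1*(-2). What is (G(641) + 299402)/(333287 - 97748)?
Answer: 294901/235539 ≈ 1.2520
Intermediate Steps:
G(H) = -14 - 7*H (G(H) = -7*(H - 1*(-2)) = -7*(H + 2) = -7*(2 + H) = -14 - 7*H)
(G(641) + 299402)/(333287 - 97748) = ((-14 - 7*641) + 299402)/(333287 - 97748) = ((-14 - 4487) + 299402)/235539 = (-4501 + 299402)*(1/235539) = 294901*(1/235539) = 294901/235539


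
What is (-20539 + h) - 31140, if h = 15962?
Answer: -35717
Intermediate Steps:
(-20539 + h) - 31140 = (-20539 + 15962) - 31140 = -4577 - 31140 = -35717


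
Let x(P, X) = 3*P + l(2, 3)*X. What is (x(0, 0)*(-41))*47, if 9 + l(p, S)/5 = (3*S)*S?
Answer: 0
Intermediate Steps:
l(p, S) = -45 + 15*S**2 (l(p, S) = -45 + 5*((3*S)*S) = -45 + 5*(3*S**2) = -45 + 15*S**2)
x(P, X) = 3*P + 90*X (x(P, X) = 3*P + (-45 + 15*3**2)*X = 3*P + (-45 + 15*9)*X = 3*P + (-45 + 135)*X = 3*P + 90*X)
(x(0, 0)*(-41))*47 = ((3*0 + 90*0)*(-41))*47 = ((0 + 0)*(-41))*47 = (0*(-41))*47 = 0*47 = 0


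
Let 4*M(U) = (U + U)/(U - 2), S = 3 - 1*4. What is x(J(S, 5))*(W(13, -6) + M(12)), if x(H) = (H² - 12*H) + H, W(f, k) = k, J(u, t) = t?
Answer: 162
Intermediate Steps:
S = -1 (S = 3 - 4 = -1)
x(H) = H² - 11*H
M(U) = U/(2*(-2 + U)) (M(U) = ((U + U)/(U - 2))/4 = ((2*U)/(-2 + U))/4 = (2*U/(-2 + U))/4 = U/(2*(-2 + U)))
x(J(S, 5))*(W(13, -6) + M(12)) = (5*(-11 + 5))*(-6 + (½)*12/(-2 + 12)) = (5*(-6))*(-6 + (½)*12/10) = -30*(-6 + (½)*12*(⅒)) = -30*(-6 + ⅗) = -30*(-27/5) = 162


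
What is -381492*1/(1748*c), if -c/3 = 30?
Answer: 10597/4370 ≈ 2.4249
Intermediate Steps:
c = -90 (c = -3*30 = -90)
-381492*1/(1748*c) = -381492/(-90*46*38) = -381492/((-4140*38)) = -381492/(-157320) = -381492*(-1/157320) = 10597/4370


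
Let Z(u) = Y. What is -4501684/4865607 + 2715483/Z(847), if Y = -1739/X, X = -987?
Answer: 277461768394493/180027459 ≈ 1.5412e+6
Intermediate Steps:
Y = 37/21 (Y = -1739/(-987) = -1739*(-1/987) = 37/21 ≈ 1.7619)
Z(u) = 37/21
-4501684/4865607 + 2715483/Z(847) = -4501684/4865607 + 2715483/(37/21) = -4501684*1/4865607 + 2715483*(21/37) = -4501684/4865607 + 57025143/37 = 277461768394493/180027459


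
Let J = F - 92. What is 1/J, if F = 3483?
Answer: 1/3391 ≈ 0.00029490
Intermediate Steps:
J = 3391 (J = 3483 - 92 = 3391)
1/J = 1/3391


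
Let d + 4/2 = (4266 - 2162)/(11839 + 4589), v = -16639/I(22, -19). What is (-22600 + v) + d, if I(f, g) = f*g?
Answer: -38732884811/1716726 ≈ -22562.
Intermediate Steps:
v = 16639/418 (v = -16639/(22*(-19)) = -16639/(-418) = -16639*(-1/418) = 16639/418 ≈ 39.806)
d = -7688/4107 (d = -2 + (4266 - 2162)/(11839 + 4589) = -2 + 2104/16428 = -2 + 2104*(1/16428) = -2 + 526/4107 = -7688/4107 ≈ -1.8719)
(-22600 + v) + d = (-22600 + 16639/418) - 7688/4107 = -9430161/418 - 7688/4107 = -38732884811/1716726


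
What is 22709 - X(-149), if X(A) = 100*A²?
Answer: -2197391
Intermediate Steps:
22709 - X(-149) = 22709 - 100*(-149)² = 22709 - 100*22201 = 22709 - 1*2220100 = 22709 - 2220100 = -2197391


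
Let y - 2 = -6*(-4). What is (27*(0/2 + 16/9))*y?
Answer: 1248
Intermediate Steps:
y = 26 (y = 2 - 6*(-4) = 2 + 24 = 26)
(27*(0/2 + 16/9))*y = (27*(0/2 + 16/9))*26 = (27*(0*(½) + 16*(⅑)))*26 = (27*(0 + 16/9))*26 = (27*(16/9))*26 = 48*26 = 1248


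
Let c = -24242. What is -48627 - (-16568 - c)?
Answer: -56301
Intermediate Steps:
-48627 - (-16568 - c) = -48627 - (-16568 - 1*(-24242)) = -48627 - (-16568 + 24242) = -48627 - 1*7674 = -48627 - 7674 = -56301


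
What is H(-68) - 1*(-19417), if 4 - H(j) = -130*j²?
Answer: 620541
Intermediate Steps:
H(j) = 4 + 130*j² (H(j) = 4 - (-130)*j² = 4 + 130*j²)
H(-68) - 1*(-19417) = (4 + 130*(-68)²) - 1*(-19417) = (4 + 130*4624) + 19417 = (4 + 601120) + 19417 = 601124 + 19417 = 620541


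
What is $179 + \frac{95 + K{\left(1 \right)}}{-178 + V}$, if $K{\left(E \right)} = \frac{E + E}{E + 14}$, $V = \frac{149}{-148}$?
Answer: $\frac{70922509}{397395} \approx 178.47$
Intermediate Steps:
$V = - \frac{149}{148}$ ($V = 149 \left(- \frac{1}{148}\right) = - \frac{149}{148} \approx -1.0068$)
$K{\left(E \right)} = \frac{2 E}{14 + E}$
$179 + \frac{95 + K{\left(1 \right)}}{-178 + V} = 179 + \frac{95 + 2 \cdot 1 \frac{1}{14 + 1}}{-178 - \frac{149}{148}} = 179 + \frac{95 + 2 \cdot 1 \cdot \frac{1}{15}}{- \frac{26493}{148}} = 179 + \left(95 + 2 \cdot 1 \cdot \frac{1}{15}\right) \left(- \frac{148}{26493}\right) = 179 + \left(95 + \frac{2}{15}\right) \left(- \frac{148}{26493}\right) = 179 + \frac{1427}{15} \left(- \frac{148}{26493}\right) = 179 - \frac{211196}{397395} = \frac{70922509}{397395}$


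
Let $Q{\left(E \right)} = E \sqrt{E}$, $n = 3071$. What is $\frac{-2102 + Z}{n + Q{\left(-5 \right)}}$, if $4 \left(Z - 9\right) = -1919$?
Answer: $- \frac{31603661}{37724664} - \frac{51455 i \sqrt{5}}{37724664} \approx -0.83775 - 0.0030499 i$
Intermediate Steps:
$Z = - \frac{1883}{4}$ ($Z = 9 + \frac{1}{4} \left(-1919\right) = 9 - \frac{1919}{4} = - \frac{1883}{4} \approx -470.75$)
$Q{\left(E \right)} = E^{\frac{3}{2}}$
$\frac{-2102 + Z}{n + Q{\left(-5 \right)}} = \frac{-2102 - \frac{1883}{4}}{3071 + \left(-5\right)^{\frac{3}{2}}} = - \frac{10291}{4 \left(3071 - 5 i \sqrt{5}\right)}$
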